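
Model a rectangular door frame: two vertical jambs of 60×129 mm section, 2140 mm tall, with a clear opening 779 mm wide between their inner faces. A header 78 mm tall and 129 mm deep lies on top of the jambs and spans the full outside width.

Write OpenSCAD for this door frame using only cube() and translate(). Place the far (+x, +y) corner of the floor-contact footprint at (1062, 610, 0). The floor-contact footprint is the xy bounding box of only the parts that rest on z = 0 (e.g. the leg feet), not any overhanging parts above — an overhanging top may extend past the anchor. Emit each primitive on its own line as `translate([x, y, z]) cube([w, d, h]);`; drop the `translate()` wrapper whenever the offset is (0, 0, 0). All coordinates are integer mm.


translate([163, 481, 0]) cube([60, 129, 2140]);
translate([1002, 481, 0]) cube([60, 129, 2140]);
translate([163, 481, 2140]) cube([899, 129, 78]);


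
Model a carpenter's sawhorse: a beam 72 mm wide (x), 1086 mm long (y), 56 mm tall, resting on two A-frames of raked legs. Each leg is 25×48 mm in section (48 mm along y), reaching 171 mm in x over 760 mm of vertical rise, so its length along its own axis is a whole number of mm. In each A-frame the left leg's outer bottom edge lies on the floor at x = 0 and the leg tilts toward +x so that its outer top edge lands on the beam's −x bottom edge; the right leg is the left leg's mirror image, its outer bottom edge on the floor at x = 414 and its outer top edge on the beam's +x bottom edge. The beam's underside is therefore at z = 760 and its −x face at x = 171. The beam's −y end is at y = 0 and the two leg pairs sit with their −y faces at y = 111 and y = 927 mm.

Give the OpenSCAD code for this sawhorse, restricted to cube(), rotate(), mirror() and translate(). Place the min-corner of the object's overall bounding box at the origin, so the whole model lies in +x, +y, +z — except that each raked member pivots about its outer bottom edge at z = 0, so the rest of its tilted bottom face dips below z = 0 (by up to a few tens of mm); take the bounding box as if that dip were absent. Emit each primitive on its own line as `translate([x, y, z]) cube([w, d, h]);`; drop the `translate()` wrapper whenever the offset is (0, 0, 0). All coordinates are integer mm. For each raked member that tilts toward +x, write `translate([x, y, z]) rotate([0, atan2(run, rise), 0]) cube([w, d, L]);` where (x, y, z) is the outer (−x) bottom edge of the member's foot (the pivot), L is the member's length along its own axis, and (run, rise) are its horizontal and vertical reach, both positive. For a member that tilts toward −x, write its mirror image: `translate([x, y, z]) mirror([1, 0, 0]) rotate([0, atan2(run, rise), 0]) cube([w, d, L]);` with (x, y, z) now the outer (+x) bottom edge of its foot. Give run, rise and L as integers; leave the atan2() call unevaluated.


translate([171, 0, 760]) cube([72, 1086, 56]);
translate([0, 111, 0]) rotate([0, atan2(171, 760), 0]) cube([25, 48, 779]);
translate([414, 111, 0]) mirror([1, 0, 0]) rotate([0, atan2(171, 760), 0]) cube([25, 48, 779]);
translate([0, 927, 0]) rotate([0, atan2(171, 760), 0]) cube([25, 48, 779]);
translate([414, 927, 0]) mirror([1, 0, 0]) rotate([0, atan2(171, 760), 0]) cube([25, 48, 779]);


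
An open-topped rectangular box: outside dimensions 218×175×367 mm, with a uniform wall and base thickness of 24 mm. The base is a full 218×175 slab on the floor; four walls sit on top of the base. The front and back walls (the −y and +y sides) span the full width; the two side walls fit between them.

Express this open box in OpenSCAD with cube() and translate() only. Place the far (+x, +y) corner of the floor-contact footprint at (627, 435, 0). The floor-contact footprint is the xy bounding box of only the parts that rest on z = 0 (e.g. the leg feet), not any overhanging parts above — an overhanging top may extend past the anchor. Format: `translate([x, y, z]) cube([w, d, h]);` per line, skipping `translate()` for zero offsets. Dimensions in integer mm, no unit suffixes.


translate([409, 260, 0]) cube([218, 175, 24]);
translate([409, 260, 24]) cube([218, 24, 343]);
translate([409, 411, 24]) cube([218, 24, 343]);
translate([409, 284, 24]) cube([24, 127, 343]);
translate([603, 284, 24]) cube([24, 127, 343]);


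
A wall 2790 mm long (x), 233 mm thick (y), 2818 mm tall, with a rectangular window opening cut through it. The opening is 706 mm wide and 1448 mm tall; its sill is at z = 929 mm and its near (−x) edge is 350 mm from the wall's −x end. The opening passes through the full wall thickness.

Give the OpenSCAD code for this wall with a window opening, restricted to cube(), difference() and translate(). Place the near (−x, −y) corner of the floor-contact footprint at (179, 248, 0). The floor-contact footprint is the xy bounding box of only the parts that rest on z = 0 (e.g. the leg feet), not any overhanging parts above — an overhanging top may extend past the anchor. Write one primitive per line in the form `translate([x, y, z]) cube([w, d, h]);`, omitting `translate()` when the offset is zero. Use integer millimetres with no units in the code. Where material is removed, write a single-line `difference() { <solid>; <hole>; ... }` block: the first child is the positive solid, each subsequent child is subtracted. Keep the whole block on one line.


difference() { translate([179, 248, 0]) cube([2790, 233, 2818]); translate([529, 248, 929]) cube([706, 233, 1448]); }


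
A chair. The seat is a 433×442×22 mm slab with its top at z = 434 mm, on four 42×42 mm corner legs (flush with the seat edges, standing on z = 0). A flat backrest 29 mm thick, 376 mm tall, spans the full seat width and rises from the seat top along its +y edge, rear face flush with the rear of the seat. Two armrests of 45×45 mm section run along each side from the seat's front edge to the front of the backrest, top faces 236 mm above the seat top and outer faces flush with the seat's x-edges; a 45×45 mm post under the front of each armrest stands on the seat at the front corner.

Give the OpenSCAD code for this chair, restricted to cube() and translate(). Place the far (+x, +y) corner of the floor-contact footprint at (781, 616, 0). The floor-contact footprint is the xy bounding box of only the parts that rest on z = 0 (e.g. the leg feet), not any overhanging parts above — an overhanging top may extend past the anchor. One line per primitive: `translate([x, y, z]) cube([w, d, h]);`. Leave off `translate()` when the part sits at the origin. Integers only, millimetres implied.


translate([348, 174, 412]) cube([433, 442, 22]);
translate([348, 174, 0]) cube([42, 42, 412]);
translate([739, 174, 0]) cube([42, 42, 412]);
translate([348, 574, 0]) cube([42, 42, 412]);
translate([739, 574, 0]) cube([42, 42, 412]);
translate([348, 587, 434]) cube([433, 29, 376]);
translate([348, 174, 625]) cube([45, 413, 45]);
translate([736, 174, 625]) cube([45, 413, 45]);
translate([348, 174, 434]) cube([45, 45, 191]);
translate([736, 174, 434]) cube([45, 45, 191]);


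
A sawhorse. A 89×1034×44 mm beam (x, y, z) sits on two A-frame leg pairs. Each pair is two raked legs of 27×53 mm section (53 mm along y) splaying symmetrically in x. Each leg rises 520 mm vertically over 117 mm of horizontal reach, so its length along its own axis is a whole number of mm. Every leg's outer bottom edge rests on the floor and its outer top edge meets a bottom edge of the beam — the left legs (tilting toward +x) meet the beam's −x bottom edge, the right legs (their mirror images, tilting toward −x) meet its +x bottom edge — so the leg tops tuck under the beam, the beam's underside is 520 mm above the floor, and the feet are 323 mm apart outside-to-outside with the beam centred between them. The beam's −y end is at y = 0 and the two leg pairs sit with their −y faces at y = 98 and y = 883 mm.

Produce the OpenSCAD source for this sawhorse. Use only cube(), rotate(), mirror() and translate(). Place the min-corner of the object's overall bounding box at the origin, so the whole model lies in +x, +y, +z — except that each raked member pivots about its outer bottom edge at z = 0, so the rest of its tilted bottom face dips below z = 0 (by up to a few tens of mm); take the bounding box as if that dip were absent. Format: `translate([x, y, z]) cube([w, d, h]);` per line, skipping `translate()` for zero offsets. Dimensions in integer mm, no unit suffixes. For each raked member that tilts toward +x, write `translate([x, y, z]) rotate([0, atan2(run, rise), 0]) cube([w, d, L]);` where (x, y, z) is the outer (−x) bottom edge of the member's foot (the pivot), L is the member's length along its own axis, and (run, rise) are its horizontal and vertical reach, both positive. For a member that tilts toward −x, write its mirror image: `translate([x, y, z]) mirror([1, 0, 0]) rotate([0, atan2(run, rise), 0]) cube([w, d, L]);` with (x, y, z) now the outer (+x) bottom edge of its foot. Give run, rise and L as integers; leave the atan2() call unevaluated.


translate([117, 0, 520]) cube([89, 1034, 44]);
translate([0, 98, 0]) rotate([0, atan2(117, 520), 0]) cube([27, 53, 533]);
translate([323, 98, 0]) mirror([1, 0, 0]) rotate([0, atan2(117, 520), 0]) cube([27, 53, 533]);
translate([0, 883, 0]) rotate([0, atan2(117, 520), 0]) cube([27, 53, 533]);
translate([323, 883, 0]) mirror([1, 0, 0]) rotate([0, atan2(117, 520), 0]) cube([27, 53, 533]);


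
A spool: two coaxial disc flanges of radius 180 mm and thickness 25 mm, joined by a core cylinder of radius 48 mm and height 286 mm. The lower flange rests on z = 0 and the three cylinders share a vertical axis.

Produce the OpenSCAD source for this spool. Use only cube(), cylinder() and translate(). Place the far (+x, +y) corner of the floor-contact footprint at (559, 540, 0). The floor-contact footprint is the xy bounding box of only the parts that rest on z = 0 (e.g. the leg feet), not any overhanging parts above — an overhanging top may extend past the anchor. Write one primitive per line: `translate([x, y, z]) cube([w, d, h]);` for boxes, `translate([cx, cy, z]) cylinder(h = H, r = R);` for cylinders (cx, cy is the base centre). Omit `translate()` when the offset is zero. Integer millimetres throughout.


translate([379, 360, 0]) cylinder(h = 25, r = 180);
translate([379, 360, 25]) cylinder(h = 286, r = 48);
translate([379, 360, 311]) cylinder(h = 25, r = 180);


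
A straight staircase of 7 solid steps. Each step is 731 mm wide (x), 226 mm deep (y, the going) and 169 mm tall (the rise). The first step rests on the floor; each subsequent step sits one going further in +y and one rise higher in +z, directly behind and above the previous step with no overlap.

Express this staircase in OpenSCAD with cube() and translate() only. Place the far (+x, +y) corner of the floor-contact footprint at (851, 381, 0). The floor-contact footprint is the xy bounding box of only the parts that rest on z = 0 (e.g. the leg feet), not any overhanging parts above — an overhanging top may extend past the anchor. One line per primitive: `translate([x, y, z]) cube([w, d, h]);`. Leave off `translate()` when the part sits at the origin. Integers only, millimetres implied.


translate([120, 155, 0]) cube([731, 226, 169]);
translate([120, 381, 169]) cube([731, 226, 169]);
translate([120, 607, 338]) cube([731, 226, 169]);
translate([120, 833, 507]) cube([731, 226, 169]);
translate([120, 1059, 676]) cube([731, 226, 169]);
translate([120, 1285, 845]) cube([731, 226, 169]);
translate([120, 1511, 1014]) cube([731, 226, 169]);


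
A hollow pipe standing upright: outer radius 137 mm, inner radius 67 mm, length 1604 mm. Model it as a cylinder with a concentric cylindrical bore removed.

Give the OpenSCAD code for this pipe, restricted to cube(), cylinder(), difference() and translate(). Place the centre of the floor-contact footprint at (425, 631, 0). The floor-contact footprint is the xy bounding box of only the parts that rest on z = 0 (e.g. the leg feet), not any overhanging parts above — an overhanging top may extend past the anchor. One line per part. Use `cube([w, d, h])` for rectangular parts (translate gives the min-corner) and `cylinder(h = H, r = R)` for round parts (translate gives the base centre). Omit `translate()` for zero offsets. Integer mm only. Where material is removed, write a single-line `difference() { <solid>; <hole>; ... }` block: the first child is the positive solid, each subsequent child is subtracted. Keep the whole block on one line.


difference() { translate([425, 631, 0]) cylinder(h = 1604, r = 137); translate([425, 631, 0]) cylinder(h = 1604, r = 67); }


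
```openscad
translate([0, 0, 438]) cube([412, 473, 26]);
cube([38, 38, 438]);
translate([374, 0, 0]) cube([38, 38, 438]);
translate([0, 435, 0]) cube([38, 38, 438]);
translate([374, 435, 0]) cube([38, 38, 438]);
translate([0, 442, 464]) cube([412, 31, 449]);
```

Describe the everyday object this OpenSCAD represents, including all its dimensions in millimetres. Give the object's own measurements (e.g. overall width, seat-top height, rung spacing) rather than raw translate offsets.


A chair. The seat is a 412×473×26 mm slab with its top at z = 464 mm, on four 38×38 mm corner legs (flush with the seat edges, standing on z = 0). A flat backrest 31 mm thick, 449 mm tall, spans the full seat width and rises from the seat top along its +y edge, rear face flush with the rear of the seat.


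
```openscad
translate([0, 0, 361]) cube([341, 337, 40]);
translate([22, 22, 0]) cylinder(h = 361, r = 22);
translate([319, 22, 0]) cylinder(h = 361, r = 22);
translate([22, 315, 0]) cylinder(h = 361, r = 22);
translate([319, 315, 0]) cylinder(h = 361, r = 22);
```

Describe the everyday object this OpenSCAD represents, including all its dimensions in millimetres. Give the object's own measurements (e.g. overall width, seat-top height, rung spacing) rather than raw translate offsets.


A four-legged stool. The seat is a 341×337×40 mm slab whose top surface is at z = 401 mm; four round legs, each 44 mm in diameter, run from the floor (z = 0) to the underside of the seat, each leg's axis is inset half a diameter from the nearest pair of seat edges (so the leg's bounding box is flush with the corner).


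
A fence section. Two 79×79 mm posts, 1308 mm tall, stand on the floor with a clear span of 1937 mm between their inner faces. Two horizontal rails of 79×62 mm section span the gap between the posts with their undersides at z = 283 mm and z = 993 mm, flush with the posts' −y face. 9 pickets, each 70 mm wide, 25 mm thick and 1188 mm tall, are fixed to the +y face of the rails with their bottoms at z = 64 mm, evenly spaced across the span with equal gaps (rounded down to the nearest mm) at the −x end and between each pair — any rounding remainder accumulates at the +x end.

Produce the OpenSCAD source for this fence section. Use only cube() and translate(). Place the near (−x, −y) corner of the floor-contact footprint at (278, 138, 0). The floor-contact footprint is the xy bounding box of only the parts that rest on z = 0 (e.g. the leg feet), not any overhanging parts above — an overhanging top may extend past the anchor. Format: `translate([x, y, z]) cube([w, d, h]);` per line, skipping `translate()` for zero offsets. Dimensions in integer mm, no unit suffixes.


translate([278, 138, 0]) cube([79, 79, 1308]);
translate([2294, 138, 0]) cube([79, 79, 1308]);
translate([357, 138, 283]) cube([1937, 79, 62]);
translate([357, 138, 993]) cube([1937, 79, 62]);
translate([487, 217, 64]) cube([70, 25, 1188]);
translate([687, 217, 64]) cube([70, 25, 1188]);
translate([887, 217, 64]) cube([70, 25, 1188]);
translate([1087, 217, 64]) cube([70, 25, 1188]);
translate([1287, 217, 64]) cube([70, 25, 1188]);
translate([1487, 217, 64]) cube([70, 25, 1188]);
translate([1687, 217, 64]) cube([70, 25, 1188]);
translate([1887, 217, 64]) cube([70, 25, 1188]);
translate([2087, 217, 64]) cube([70, 25, 1188]);


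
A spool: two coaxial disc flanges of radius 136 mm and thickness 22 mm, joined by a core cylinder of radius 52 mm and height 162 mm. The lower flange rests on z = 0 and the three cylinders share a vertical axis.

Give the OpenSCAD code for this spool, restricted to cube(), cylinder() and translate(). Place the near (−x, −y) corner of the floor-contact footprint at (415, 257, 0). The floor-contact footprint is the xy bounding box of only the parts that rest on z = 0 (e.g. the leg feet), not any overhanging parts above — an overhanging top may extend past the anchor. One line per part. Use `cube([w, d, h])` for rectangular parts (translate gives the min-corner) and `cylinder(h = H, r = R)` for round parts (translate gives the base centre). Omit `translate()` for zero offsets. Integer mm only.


translate([551, 393, 0]) cylinder(h = 22, r = 136);
translate([551, 393, 22]) cylinder(h = 162, r = 52);
translate([551, 393, 184]) cylinder(h = 22, r = 136);


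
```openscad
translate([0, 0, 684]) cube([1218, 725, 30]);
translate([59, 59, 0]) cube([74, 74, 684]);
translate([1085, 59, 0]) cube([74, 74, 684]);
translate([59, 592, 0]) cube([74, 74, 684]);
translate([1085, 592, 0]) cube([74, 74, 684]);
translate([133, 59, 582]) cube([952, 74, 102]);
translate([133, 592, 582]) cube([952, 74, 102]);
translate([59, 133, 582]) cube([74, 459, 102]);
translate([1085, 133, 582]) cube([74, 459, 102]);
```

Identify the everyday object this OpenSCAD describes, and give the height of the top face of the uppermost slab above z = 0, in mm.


A table. The table height is 714 mm.

A 1218×725×30 slab sits at z = 684 on four 74 mm square posts — a table. The top surface is at 684 + 30 = 714 mm.


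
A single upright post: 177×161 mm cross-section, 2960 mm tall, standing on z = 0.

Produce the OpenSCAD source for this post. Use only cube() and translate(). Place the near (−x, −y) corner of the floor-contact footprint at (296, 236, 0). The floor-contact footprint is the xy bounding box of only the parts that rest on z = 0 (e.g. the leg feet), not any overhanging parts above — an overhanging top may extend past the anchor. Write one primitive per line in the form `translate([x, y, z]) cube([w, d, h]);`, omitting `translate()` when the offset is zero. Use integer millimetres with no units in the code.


translate([296, 236, 0]) cube([177, 161, 2960]);


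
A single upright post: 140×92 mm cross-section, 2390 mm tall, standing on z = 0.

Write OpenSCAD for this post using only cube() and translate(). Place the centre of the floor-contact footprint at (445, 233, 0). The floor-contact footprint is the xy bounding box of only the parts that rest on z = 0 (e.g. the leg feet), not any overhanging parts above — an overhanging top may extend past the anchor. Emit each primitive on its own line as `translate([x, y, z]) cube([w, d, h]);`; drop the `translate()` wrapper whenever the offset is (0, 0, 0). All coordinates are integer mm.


translate([375, 187, 0]) cube([140, 92, 2390]);


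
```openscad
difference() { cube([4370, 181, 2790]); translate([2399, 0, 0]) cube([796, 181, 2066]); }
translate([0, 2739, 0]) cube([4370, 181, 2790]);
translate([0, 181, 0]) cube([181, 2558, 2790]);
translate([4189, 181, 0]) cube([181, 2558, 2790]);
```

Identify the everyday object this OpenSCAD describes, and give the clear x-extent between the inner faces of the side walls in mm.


A single room. The interior width is 4008 mm.

Four walls enclosing a rectangle with a door in the front wall — a room. Outside width 4370 minus two 181 mm walls gives 4008 mm.


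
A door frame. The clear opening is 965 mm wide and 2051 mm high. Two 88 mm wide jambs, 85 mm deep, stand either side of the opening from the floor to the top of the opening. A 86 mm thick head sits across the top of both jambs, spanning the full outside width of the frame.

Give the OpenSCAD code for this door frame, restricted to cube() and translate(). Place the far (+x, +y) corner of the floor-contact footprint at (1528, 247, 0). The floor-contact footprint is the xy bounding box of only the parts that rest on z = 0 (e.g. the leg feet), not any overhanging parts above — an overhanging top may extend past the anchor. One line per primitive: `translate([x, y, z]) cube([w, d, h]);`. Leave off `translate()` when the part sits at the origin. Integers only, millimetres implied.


translate([387, 162, 0]) cube([88, 85, 2051]);
translate([1440, 162, 0]) cube([88, 85, 2051]);
translate([387, 162, 2051]) cube([1141, 85, 86]);


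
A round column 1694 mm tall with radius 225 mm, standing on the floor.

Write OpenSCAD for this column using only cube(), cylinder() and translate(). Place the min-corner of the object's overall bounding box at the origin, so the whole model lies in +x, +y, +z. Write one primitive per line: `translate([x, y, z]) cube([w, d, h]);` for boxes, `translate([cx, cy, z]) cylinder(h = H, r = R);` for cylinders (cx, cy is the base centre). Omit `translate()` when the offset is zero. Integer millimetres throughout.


translate([225, 225, 0]) cylinder(h = 1694, r = 225);


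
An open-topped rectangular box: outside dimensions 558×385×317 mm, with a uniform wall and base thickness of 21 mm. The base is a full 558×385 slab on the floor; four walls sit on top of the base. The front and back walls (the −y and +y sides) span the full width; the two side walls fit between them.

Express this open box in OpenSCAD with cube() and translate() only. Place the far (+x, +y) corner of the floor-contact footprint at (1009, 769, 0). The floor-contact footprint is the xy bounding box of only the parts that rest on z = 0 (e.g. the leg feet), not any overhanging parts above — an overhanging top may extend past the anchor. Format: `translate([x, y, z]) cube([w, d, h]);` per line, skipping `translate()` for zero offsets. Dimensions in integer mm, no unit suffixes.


translate([451, 384, 0]) cube([558, 385, 21]);
translate([451, 384, 21]) cube([558, 21, 296]);
translate([451, 748, 21]) cube([558, 21, 296]);
translate([451, 405, 21]) cube([21, 343, 296]);
translate([988, 405, 21]) cube([21, 343, 296]);


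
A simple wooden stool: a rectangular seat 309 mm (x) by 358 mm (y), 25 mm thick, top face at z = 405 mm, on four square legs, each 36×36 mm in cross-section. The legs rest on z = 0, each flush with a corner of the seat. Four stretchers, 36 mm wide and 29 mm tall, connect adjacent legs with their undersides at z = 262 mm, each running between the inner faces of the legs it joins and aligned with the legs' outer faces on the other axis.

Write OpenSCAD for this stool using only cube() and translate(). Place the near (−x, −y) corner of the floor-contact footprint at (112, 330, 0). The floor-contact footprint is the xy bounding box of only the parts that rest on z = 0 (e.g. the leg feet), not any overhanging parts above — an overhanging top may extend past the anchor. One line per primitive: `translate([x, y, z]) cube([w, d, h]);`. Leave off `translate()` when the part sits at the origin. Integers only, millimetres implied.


translate([112, 330, 380]) cube([309, 358, 25]);
translate([112, 330, 0]) cube([36, 36, 380]);
translate([385, 330, 0]) cube([36, 36, 380]);
translate([112, 652, 0]) cube([36, 36, 380]);
translate([385, 652, 0]) cube([36, 36, 380]);
translate([148, 330, 262]) cube([237, 36, 29]);
translate([148, 652, 262]) cube([237, 36, 29]);
translate([112, 366, 262]) cube([36, 286, 29]);
translate([385, 366, 262]) cube([36, 286, 29]);


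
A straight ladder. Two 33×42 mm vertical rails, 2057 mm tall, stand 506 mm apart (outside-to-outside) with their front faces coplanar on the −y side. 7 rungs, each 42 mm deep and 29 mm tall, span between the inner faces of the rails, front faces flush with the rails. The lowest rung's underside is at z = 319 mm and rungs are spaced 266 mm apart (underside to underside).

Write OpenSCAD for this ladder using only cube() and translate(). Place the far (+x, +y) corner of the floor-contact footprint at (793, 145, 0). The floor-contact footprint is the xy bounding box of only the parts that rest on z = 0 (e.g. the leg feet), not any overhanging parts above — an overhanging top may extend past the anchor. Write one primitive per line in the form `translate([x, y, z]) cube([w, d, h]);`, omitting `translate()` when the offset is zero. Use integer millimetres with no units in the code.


translate([287, 103, 0]) cube([33, 42, 2057]);
translate([760, 103, 0]) cube([33, 42, 2057]);
translate([320, 103, 319]) cube([440, 42, 29]);
translate([320, 103, 585]) cube([440, 42, 29]);
translate([320, 103, 851]) cube([440, 42, 29]);
translate([320, 103, 1117]) cube([440, 42, 29]);
translate([320, 103, 1383]) cube([440, 42, 29]);
translate([320, 103, 1649]) cube([440, 42, 29]);
translate([320, 103, 1915]) cube([440, 42, 29]);


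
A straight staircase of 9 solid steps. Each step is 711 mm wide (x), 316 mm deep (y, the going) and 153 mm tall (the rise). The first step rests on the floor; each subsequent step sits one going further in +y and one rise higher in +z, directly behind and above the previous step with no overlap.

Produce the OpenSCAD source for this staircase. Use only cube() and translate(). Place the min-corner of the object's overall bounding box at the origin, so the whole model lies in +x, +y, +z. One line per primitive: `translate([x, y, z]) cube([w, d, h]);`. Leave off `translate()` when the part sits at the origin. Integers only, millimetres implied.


cube([711, 316, 153]);
translate([0, 316, 153]) cube([711, 316, 153]);
translate([0, 632, 306]) cube([711, 316, 153]);
translate([0, 948, 459]) cube([711, 316, 153]);
translate([0, 1264, 612]) cube([711, 316, 153]);
translate([0, 1580, 765]) cube([711, 316, 153]);
translate([0, 1896, 918]) cube([711, 316, 153]);
translate([0, 2212, 1071]) cube([711, 316, 153]);
translate([0, 2528, 1224]) cube([711, 316, 153]);


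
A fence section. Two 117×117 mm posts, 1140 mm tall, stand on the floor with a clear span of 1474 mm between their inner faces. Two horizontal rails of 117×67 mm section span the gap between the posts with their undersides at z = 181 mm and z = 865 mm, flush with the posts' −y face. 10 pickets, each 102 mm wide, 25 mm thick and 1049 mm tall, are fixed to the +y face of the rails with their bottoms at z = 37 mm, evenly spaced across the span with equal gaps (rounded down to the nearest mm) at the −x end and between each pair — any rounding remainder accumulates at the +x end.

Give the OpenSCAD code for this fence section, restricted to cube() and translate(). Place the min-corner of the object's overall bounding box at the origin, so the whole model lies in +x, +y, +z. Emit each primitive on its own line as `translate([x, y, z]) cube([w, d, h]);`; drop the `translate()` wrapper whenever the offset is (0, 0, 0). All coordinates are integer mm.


cube([117, 117, 1140]);
translate([1591, 0, 0]) cube([117, 117, 1140]);
translate([117, 0, 181]) cube([1474, 117, 67]);
translate([117, 0, 865]) cube([1474, 117, 67]);
translate([158, 117, 37]) cube([102, 25, 1049]);
translate([301, 117, 37]) cube([102, 25, 1049]);
translate([444, 117, 37]) cube([102, 25, 1049]);
translate([587, 117, 37]) cube([102, 25, 1049]);
translate([730, 117, 37]) cube([102, 25, 1049]);
translate([873, 117, 37]) cube([102, 25, 1049]);
translate([1016, 117, 37]) cube([102, 25, 1049]);
translate([1159, 117, 37]) cube([102, 25, 1049]);
translate([1302, 117, 37]) cube([102, 25, 1049]);
translate([1445, 117, 37]) cube([102, 25, 1049]);


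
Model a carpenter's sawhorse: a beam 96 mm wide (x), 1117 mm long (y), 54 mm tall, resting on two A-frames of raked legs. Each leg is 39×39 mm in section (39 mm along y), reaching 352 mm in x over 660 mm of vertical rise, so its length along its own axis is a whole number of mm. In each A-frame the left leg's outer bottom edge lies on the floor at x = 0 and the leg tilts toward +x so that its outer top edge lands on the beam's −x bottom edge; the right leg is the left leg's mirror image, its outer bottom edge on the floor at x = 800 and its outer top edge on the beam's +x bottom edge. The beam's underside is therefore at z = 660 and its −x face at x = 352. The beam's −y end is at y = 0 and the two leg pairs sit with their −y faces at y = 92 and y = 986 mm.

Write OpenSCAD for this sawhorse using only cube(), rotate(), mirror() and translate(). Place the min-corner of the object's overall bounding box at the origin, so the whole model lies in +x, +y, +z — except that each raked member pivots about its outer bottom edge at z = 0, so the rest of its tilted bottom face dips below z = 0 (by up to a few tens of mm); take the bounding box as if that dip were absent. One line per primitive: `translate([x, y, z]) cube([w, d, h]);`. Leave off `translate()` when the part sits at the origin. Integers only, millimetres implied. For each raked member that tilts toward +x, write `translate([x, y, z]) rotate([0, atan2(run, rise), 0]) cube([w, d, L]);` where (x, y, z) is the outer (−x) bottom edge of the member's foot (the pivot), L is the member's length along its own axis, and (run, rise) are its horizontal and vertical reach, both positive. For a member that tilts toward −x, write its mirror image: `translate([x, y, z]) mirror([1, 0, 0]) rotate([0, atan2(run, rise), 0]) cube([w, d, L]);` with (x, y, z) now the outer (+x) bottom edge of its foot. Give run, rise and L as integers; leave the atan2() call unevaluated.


translate([352, 0, 660]) cube([96, 1117, 54]);
translate([0, 92, 0]) rotate([0, atan2(352, 660), 0]) cube([39, 39, 748]);
translate([800, 92, 0]) mirror([1, 0, 0]) rotate([0, atan2(352, 660), 0]) cube([39, 39, 748]);
translate([0, 986, 0]) rotate([0, atan2(352, 660), 0]) cube([39, 39, 748]);
translate([800, 986, 0]) mirror([1, 0, 0]) rotate([0, atan2(352, 660), 0]) cube([39, 39, 748]);


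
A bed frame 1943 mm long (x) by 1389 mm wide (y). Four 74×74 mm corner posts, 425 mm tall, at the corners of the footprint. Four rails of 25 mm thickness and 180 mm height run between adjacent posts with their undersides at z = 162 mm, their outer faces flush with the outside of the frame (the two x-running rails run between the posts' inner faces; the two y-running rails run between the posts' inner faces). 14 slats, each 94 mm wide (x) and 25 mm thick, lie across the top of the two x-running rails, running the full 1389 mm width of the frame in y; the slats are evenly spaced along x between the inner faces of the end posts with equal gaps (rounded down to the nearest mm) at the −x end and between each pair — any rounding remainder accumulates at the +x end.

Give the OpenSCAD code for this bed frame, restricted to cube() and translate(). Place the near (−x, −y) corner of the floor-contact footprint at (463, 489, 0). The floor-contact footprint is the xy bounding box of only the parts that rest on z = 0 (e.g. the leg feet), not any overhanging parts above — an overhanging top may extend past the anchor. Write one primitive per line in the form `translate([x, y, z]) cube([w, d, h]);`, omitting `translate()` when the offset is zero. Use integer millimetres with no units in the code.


// slat z = rail_z + rail_h = 162 + 180 = 342
// slat gap = ⌊(1795 − 14·94) / 15⌋ = 31
translate([463, 489, 0]) cube([74, 74, 425]);
translate([463, 1804, 0]) cube([74, 74, 425]);
translate([2332, 489, 0]) cube([74, 74, 425]);
translate([2332, 1804, 0]) cube([74, 74, 425]);
translate([537, 489, 162]) cube([1795, 25, 180]);
translate([537, 1853, 162]) cube([1795, 25, 180]);
translate([463, 563, 162]) cube([25, 1241, 180]);
translate([2381, 563, 162]) cube([25, 1241, 180]);
translate([568, 489, 342]) cube([94, 1389, 25]);
translate([693, 489, 342]) cube([94, 1389, 25]);
translate([818, 489, 342]) cube([94, 1389, 25]);
translate([943, 489, 342]) cube([94, 1389, 25]);
translate([1068, 489, 342]) cube([94, 1389, 25]);
translate([1193, 489, 342]) cube([94, 1389, 25]);
translate([1318, 489, 342]) cube([94, 1389, 25]);
translate([1443, 489, 342]) cube([94, 1389, 25]);
translate([1568, 489, 342]) cube([94, 1389, 25]);
translate([1693, 489, 342]) cube([94, 1389, 25]);
translate([1818, 489, 342]) cube([94, 1389, 25]);
translate([1943, 489, 342]) cube([94, 1389, 25]);
translate([2068, 489, 342]) cube([94, 1389, 25]);
translate([2193, 489, 342]) cube([94, 1389, 25]);


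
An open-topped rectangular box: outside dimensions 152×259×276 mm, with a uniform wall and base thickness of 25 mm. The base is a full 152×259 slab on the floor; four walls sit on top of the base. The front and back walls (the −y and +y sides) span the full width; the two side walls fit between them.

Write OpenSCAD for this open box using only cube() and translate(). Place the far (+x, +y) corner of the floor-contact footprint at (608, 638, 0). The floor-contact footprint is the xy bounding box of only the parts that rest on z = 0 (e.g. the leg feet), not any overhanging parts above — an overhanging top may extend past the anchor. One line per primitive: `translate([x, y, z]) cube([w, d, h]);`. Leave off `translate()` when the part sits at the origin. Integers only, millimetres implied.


translate([456, 379, 0]) cube([152, 259, 25]);
translate([456, 379, 25]) cube([152, 25, 251]);
translate([456, 613, 25]) cube([152, 25, 251]);
translate([456, 404, 25]) cube([25, 209, 251]);
translate([583, 404, 25]) cube([25, 209, 251]);


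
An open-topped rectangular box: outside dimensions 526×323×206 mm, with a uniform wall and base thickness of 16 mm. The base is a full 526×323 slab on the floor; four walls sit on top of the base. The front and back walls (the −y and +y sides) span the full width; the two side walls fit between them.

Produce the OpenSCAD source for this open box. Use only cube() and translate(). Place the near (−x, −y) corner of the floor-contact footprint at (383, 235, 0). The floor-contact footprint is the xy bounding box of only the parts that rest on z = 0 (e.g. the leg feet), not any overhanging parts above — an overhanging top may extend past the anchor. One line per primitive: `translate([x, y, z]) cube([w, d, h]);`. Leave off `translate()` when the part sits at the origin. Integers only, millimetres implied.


translate([383, 235, 0]) cube([526, 323, 16]);
translate([383, 235, 16]) cube([526, 16, 190]);
translate([383, 542, 16]) cube([526, 16, 190]);
translate([383, 251, 16]) cube([16, 291, 190]);
translate([893, 251, 16]) cube([16, 291, 190]);


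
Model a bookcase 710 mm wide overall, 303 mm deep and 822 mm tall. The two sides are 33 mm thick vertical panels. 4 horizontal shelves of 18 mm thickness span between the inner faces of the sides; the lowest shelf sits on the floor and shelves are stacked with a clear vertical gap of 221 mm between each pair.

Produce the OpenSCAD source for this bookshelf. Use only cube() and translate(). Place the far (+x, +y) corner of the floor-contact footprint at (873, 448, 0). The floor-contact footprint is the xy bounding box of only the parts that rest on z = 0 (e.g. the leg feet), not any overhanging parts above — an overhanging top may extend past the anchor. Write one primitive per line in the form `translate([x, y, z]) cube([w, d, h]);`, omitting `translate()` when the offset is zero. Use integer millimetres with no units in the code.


translate([163, 145, 0]) cube([33, 303, 822]);
translate([840, 145, 0]) cube([33, 303, 822]);
translate([196, 145, 0]) cube([644, 303, 18]);
translate([196, 145, 239]) cube([644, 303, 18]);
translate([196, 145, 478]) cube([644, 303, 18]);
translate([196, 145, 717]) cube([644, 303, 18]);


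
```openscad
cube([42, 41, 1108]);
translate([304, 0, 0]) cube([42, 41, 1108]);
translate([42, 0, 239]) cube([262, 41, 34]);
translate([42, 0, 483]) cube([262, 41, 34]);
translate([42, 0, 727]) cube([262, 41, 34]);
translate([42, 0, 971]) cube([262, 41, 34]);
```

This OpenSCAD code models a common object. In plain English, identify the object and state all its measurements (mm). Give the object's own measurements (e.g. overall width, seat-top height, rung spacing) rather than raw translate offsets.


A straight ladder. Two 42×41 mm vertical rails, 1108 mm tall, stand 346 mm apart (outside-to-outside) with their front faces coplanar on the −y side. 4 rungs, each 41 mm deep and 34 mm tall, span between the inner faces of the rails, front faces flush with the rails. The lowest rung's underside is at z = 239 mm and rungs are spaced 244 mm apart (underside to underside).


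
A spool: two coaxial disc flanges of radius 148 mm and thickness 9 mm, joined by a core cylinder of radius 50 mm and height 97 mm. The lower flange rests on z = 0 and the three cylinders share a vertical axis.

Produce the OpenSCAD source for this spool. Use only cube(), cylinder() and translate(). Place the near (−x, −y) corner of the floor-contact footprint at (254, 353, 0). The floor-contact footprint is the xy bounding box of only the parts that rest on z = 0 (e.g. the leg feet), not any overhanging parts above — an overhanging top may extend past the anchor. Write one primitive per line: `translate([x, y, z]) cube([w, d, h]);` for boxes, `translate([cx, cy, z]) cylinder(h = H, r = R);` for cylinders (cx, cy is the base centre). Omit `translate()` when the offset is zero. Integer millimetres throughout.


translate([402, 501, 0]) cylinder(h = 9, r = 148);
translate([402, 501, 9]) cylinder(h = 97, r = 50);
translate([402, 501, 106]) cylinder(h = 9, r = 148);


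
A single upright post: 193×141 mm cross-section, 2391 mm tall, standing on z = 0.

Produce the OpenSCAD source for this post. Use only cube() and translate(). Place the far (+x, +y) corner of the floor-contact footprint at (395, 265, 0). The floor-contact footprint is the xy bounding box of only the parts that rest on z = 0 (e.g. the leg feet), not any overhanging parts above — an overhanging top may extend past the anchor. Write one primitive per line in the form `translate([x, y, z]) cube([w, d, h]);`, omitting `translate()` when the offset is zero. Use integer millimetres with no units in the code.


translate([202, 124, 0]) cube([193, 141, 2391]);


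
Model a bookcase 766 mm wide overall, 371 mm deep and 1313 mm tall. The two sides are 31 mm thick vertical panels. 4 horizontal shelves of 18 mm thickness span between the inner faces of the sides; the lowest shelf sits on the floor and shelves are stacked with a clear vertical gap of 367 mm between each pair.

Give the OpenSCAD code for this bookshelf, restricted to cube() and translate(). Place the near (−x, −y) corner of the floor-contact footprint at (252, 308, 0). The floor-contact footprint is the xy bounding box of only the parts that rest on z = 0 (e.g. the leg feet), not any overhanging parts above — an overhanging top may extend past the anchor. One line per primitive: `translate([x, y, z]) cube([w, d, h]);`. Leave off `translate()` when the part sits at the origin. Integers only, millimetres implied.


translate([252, 308, 0]) cube([31, 371, 1313]);
translate([987, 308, 0]) cube([31, 371, 1313]);
translate([283, 308, 0]) cube([704, 371, 18]);
translate([283, 308, 385]) cube([704, 371, 18]);
translate([283, 308, 770]) cube([704, 371, 18]);
translate([283, 308, 1155]) cube([704, 371, 18]);


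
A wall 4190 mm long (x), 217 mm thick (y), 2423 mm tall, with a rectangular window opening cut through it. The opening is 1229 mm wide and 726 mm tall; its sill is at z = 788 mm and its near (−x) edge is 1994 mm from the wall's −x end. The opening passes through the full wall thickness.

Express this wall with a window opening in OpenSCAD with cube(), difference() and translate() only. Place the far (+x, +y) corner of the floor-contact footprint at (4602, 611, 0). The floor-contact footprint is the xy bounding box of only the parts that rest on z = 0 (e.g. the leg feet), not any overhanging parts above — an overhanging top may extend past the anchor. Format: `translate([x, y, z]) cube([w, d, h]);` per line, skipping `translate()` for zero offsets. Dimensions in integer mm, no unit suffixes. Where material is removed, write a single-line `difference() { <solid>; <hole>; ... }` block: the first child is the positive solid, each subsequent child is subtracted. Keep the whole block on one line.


difference() { translate([412, 394, 0]) cube([4190, 217, 2423]); translate([2406, 394, 788]) cube([1229, 217, 726]); }
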